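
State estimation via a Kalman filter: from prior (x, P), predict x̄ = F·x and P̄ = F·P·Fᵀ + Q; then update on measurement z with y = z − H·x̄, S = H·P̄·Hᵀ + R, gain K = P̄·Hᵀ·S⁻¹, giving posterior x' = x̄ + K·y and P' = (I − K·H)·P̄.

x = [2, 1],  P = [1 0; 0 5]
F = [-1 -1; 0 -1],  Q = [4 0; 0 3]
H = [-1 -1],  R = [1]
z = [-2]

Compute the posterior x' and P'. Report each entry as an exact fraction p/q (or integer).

x̄ = F·x = [-3, -1]
P̄ = F·P·Fᵀ + Q = [10 5; 5 8]
y = z − H·x̄ = [-6]
S = H·P̄·Hᵀ + R = [29]
K = P̄·Hᵀ·S⁻¹ = [-15/29; -13/29]
x' = x̄ + K·y = [3/29, 49/29]
P' = (I − K·H)·P̄ = [65/29 -50/29; -50/29 63/29]

x' = [3/29, 49/29]
P' = [65/29 -50/29; -50/29 63/29]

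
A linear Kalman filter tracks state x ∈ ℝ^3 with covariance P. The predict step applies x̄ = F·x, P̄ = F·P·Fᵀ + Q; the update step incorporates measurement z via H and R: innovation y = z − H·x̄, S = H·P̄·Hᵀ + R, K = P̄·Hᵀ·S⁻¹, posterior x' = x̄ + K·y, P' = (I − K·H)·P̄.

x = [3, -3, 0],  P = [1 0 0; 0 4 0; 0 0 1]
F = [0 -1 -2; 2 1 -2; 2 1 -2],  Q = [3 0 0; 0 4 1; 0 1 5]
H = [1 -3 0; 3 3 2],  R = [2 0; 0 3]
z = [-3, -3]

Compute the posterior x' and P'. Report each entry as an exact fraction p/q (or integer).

x̄ = F·x = [3, 3, 3]
P̄ = F·P·Fᵀ + Q = [11 0 0; 0 16 13; 0 13 17]
y = z − H·x̄ = [3, -27]
S = H·P̄·Hᵀ + R = [157 -189; -189 470]
K = P̄·Hᵀ·S⁻¹ = [11407/38069 7260/38069; -8574/38069 2546/38069; -4533/38069 4090/38069]
x' = x̄ + K·y = [-47592/38069, 19743/38069, -9822/38069]
P' = (I − K·H)·P̄ = [53702/38069 10296/38069 -85107/38069; 10296/38069 9148/38069 -25347/38069; -85107/38069 -25347/38069 171816/38069]

x' = [-47592/38069, 19743/38069, -9822/38069]
P' = [53702/38069 10296/38069 -85107/38069; 10296/38069 9148/38069 -25347/38069; -85107/38069 -25347/38069 171816/38069]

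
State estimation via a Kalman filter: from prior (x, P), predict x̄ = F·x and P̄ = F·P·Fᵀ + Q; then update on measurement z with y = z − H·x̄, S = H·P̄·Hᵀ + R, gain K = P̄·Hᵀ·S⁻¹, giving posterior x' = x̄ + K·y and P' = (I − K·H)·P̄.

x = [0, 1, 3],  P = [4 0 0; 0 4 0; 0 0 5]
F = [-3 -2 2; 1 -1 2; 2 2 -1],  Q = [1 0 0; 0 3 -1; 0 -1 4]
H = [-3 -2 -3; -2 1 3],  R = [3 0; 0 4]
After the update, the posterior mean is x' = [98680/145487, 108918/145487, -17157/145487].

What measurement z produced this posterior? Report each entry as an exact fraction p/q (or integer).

x̄ = F·x = [4, 5, -1]
P̄ = F·P·Fᵀ + Q = [73 16 -50; 16 31 -11; -50 -11 41]
S = H·P̄·Hᵀ + R = [313 272; 272 1166]
K = P̄·Hᵀ·S⁻¹ = [-20803/145487 -30084/145487; -40267/145487 5151/145487; -265/145487 26514/145487]
x' − x̄ = [-483268/145487, -618517/145487, 128330/145487] = K·y
y = (KᵀK)⁻¹·Kᵀ·(x' − x̄) = [16, 5]
z = y + H·x̄ = [16, 5] + [-19, -6] = [-3, -1]

z = [-3, -1]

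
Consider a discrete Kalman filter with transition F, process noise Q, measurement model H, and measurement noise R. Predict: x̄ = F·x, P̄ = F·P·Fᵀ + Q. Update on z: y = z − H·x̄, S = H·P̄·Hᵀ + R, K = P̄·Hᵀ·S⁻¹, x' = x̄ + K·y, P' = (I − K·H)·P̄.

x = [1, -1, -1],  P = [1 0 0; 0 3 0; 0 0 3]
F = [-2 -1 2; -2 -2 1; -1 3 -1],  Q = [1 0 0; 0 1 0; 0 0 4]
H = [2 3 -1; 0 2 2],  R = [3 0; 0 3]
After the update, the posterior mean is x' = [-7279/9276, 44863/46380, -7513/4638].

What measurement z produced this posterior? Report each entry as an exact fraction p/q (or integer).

z = [3, -1]

x̄ = F·x = [-3, -1, -3]
P̄ = F·P·Fᵀ + Q = [20 16 -13; 16 20 -19; -13 -19 35]
S = H·P̄·Hᵀ + R = [656 -14; -14 71]
K = P̄·Hᵀ·S⁻¹ = [1451/9276 535/4638; 7909/46380 1433/23190; -793/4638 967/2319]
x' − x̄ = [20549/9276, 91243/46380, 6401/4638] = K·y
y = (KᵀK)⁻¹·Kᵀ·(x' − x̄) = [9, 7]
z = y + H·x̄ = [9, 7] + [-6, -8] = [3, -1]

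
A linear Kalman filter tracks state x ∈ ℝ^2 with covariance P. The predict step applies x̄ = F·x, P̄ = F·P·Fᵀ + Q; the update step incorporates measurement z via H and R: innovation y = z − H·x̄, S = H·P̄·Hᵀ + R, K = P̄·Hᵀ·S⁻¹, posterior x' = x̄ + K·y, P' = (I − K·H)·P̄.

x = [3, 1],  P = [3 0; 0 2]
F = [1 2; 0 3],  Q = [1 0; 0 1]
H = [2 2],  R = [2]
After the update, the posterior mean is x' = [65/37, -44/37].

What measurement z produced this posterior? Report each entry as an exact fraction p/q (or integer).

x̄ = F·x = [5, 3]
P̄ = F·P·Fᵀ + Q = [12 12; 12 19]
S = H·P̄·Hᵀ + R = [222]
K = P̄·Hᵀ·S⁻¹ = [8/37; 31/111]
x' − x̄ = [-120/37, -155/37] = K·y
y = (KᵀK)⁻¹·Kᵀ·(x' − x̄) = [-15]
z = y + H·x̄ = [-15] + [16] = [1]

z = [1]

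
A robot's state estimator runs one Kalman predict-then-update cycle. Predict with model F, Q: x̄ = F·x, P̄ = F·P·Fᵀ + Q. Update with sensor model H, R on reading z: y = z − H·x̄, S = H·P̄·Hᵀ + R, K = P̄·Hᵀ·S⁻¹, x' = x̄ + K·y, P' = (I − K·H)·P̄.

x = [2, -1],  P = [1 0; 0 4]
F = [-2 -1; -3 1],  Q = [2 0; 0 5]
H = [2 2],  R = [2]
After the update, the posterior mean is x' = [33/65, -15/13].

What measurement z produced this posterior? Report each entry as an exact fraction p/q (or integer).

x̄ = F·x = [-3, -7]
P̄ = F·P·Fᵀ + Q = [10 2; 2 18]
S = H·P̄·Hᵀ + R = [130]
K = P̄·Hᵀ·S⁻¹ = [12/65; 4/13]
x' − x̄ = [228/65, 76/13] = K·y
y = (KᵀK)⁻¹·Kᵀ·(x' − x̄) = [19]
z = y + H·x̄ = [19] + [-20] = [-1]

z = [-1]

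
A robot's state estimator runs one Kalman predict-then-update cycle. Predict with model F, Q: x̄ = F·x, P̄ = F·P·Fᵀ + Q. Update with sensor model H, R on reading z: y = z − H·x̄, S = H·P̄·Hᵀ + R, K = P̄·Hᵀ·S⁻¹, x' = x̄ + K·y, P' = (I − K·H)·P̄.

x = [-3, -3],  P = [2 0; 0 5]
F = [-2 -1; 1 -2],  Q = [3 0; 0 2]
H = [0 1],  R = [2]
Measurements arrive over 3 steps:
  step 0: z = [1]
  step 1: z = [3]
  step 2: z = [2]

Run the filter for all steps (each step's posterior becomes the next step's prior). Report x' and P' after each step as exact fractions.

step 0: x̄ = F·x = [9, 3]
step 0: P̄ = F·P·Fᵀ + Q = [16 6; 6 24]
step 0: y = z − H·x̄ = [-2]
step 0: S = H·P̄·Hᵀ + R = [26]
step 0: K = P̄·Hᵀ·S⁻¹ = [3/13; 12/13]
step 0: x' = x̄ + K·y = [111/13, 15/13]
step 0: P' = (I − K·H)·P̄ = [190/13 6/13; 6/13 24/13]
step 1: x̄ = F·x = [-237/13, 81/13]
step 1: P̄ = F·P·Fᵀ + Q = [847/13 -314/13; -314/13 288/13]
step 1: y = z − H·x̄ = [-42/13]
step 1: S = H·P̄·Hᵀ + R = [314/13]
step 1: K = P̄·Hᵀ·S⁻¹ = [-1; 144/157]
step 1: x' = x̄ + K·y = [-15, 513/157]
step 1: P' = (I − K·H)·P̄ = [41 -2; -2 288/157]
step 2: x̄ = F·x = [4197/157, -3381/157]
step 2: P̄ = F·P·Fᵀ + Q = [25251/157 -13240/157; -13240/157 9159/157]
step 2: y = z − H·x̄ = [3695/157]
step 2: S = H·P̄·Hᵀ + R = [9473/157]
step 2: K = P̄·Hᵀ·S⁻¹ = [-13240/9473; 9159/9473]
step 2: x' = x̄ + K·y = [-58367/9473, 11556/9473]
step 2: P' = (I − K·H)·P̄ = [407039/9473 -26480/9473; -26480/9473 18318/9473]

step 0: x' = [111/13, 15/13], P' = [190/13 6/13; 6/13 24/13]
step 1: x' = [-15, 513/157], P' = [41 -2; -2 288/157]
step 2: x' = [-58367/9473, 11556/9473], P' = [407039/9473 -26480/9473; -26480/9473 18318/9473]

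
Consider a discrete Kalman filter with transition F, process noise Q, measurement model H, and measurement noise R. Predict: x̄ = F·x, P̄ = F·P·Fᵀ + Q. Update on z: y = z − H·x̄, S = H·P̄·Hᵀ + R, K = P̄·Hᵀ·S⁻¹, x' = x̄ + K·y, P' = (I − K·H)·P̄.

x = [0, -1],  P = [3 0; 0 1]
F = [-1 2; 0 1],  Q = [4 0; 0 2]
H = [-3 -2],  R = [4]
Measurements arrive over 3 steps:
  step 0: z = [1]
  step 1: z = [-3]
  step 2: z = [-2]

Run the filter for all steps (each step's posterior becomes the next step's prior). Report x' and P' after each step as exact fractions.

step 0: x' = [-19/139, -55/139], P' = [160/139 -166/139; -166/139 273/139]
step 1: x' = [1807/2097, 335/2097], P' = [2156/2097 -2129/2097; -2129/2097 14393/8388]
step 2: x' = [14821/45254, 43271/90508], P' = [23258/22627 -22986/22627; -22986/22627 388351/226270]

step 0: x̄ = F·x = [-2, -1]
step 0: P̄ = F·P·Fᵀ + Q = [11 2; 2 3]
step 0: y = z − H·x̄ = [-7]
step 0: S = H·P̄·Hᵀ + R = [139]
step 0: K = P̄·Hᵀ·S⁻¹ = [-37/139; -12/139]
step 0: x' = x̄ + K·y = [-19/139, -55/139]
step 0: P' = (I − K·H)·P̄ = [160/139 -166/139; -166/139 273/139]
step 1: x̄ = F·x = [-91/139, -55/139]
step 1: P̄ = F·P·Fᵀ + Q = [2472/139 712/139; 712/139 551/139]
step 1: y = z − H·x̄ = [-800/139]
step 1: S = H·P̄·Hᵀ + R = [33552/139]
step 1: K = P̄·Hᵀ·S⁻¹ = [-1105/4194; -1619/16776]
step 1: x' = x̄ + K·y = [1807/2097, 335/2097]
step 1: P' = (I − K·H)·P̄ = [2156/2097 -2129/2097; -2129/2097 14393/8388]
step 2: x̄ = F·x = [-379/699, 335/2097]
step 2: P̄ = F·P·Fᵀ + Q = [3717/233 6217/1398; 6217/1398 31169/8388]
step 2: y = z − H·x̄ = [-6935/2097]
step 2: S = H·P̄·Hᵀ + R = [452540/2097]
step 2: K = P̄·Hᵀ·S⁻¹ = [-11901/45254; -43561/452540]
step 2: x' = x̄ + K·y = [14821/45254, 43271/90508]
step 2: P' = (I − K·H)·P̄ = [23258/22627 -22986/22627; -22986/22627 388351/226270]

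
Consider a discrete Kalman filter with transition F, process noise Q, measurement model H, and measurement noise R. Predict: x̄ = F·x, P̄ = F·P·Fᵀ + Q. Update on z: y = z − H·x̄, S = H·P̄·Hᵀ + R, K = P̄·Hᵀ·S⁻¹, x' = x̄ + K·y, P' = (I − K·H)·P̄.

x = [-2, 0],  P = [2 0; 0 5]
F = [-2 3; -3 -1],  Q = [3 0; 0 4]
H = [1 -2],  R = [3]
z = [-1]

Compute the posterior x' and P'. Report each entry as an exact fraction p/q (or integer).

x' = [1150/179, 675/179]
P' = [6180/179 2997/179; 2997/179 1584/179]

x̄ = F·x = [4, 6]
P̄ = F·P·Fᵀ + Q = [56 -3; -3 27]
y = z − H·x̄ = [7]
S = H·P̄·Hᵀ + R = [179]
K = P̄·Hᵀ·S⁻¹ = [62/179; -57/179]
x' = x̄ + K·y = [1150/179, 675/179]
P' = (I − K·H)·P̄ = [6180/179 2997/179; 2997/179 1584/179]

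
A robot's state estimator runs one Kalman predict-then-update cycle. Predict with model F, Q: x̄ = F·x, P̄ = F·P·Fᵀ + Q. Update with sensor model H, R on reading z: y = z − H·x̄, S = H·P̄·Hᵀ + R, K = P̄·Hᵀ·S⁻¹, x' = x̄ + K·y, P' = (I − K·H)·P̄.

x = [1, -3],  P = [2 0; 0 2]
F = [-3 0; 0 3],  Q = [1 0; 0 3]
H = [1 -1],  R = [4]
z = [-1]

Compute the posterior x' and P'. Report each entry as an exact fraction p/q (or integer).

x' = [-265/44, -249/44]
P' = [475/44 399/44; 399/44 483/44]

x̄ = F·x = [-3, -9]
P̄ = F·P·Fᵀ + Q = [19 0; 0 21]
y = z − H·x̄ = [-7]
S = H·P̄·Hᵀ + R = [44]
K = P̄·Hᵀ·S⁻¹ = [19/44; -21/44]
x' = x̄ + K·y = [-265/44, -249/44]
P' = (I − K·H)·P̄ = [475/44 399/44; 399/44 483/44]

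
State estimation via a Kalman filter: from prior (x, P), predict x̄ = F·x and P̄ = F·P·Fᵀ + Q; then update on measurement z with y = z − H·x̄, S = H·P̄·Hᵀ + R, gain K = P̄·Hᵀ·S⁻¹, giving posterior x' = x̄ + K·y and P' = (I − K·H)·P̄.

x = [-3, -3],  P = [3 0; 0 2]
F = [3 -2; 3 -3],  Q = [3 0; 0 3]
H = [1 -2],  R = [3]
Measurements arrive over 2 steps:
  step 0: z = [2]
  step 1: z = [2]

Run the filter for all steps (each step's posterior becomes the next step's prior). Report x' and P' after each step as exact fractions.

step 0: x' = [-431/77, -285/77], P' = [1326/77 723/77; 723/77 447/77]
step 1: x' = [-1955/208, -5927/1040], P' = [9813/208 5133/208; 5133/208 14121/1040]

step 0: x̄ = F·x = [-3, 0]
step 0: P̄ = F·P·Fᵀ + Q = [38 39; 39 48]
step 0: y = z − H·x̄ = [5]
step 0: S = H·P̄·Hᵀ + R = [77]
step 0: K = P̄·Hᵀ·S⁻¹ = [-40/77; -57/77]
step 0: x' = x̄ + K·y = [-431/77, -285/77]
step 0: P' = (I − K·H)·P̄ = [1326/77 723/77; 723/77 447/77]
step 1: x̄ = F·x = [-723/77, -438/77]
step 1: P̄ = F·P·Fᵀ + Q = [5277/77 3771/77; 3771/77 3174/77]
step 1: y = z − H·x̄ = [1/77]
step 1: S = H·P̄·Hᵀ + R = [3120/77]
step 1: K = P̄·Hᵀ·S⁻¹ = [-151/208; -859/1040]
step 1: x' = x̄ + K·y = [-1955/208, -5927/1040]
step 1: P' = (I − K·H)·P̄ = [9813/208 5133/208; 5133/208 14121/1040]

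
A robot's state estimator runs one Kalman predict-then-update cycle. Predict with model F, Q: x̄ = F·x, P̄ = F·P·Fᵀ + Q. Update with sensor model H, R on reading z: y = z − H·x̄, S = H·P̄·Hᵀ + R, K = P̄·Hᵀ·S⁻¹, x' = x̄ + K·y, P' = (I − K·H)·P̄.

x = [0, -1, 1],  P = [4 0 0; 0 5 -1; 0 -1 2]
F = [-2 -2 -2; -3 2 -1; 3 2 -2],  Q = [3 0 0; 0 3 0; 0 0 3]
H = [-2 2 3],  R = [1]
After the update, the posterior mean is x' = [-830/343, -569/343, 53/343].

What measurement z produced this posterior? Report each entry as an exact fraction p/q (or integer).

x̄ = F·x = [0, -3, -4]
P̄ = F·P·Fᵀ + Q = [39 10 -36; 10 65 -6; -36 -6 75]
S = H·P̄·Hᵀ + R = [1372]
K = P̄·Hᵀ·S⁻¹ = [-83/686; 23/343; 285/1372]
x' − x̄ = [-830/343, 460/343, 1425/343] = K·y
y = (KᵀK)⁻¹·Kᵀ·(x' − x̄) = [20]
z = y + H·x̄ = [20] + [-18] = [2]

z = [2]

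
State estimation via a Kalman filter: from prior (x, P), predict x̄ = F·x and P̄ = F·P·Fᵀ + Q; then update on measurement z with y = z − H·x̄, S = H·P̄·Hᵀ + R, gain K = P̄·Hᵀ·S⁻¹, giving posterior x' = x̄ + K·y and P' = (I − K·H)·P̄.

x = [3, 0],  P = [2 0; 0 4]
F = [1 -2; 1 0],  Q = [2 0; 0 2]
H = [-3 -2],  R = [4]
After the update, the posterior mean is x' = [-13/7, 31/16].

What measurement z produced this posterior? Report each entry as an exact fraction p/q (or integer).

x̄ = F·x = [3, 3]
P̄ = F·P·Fᵀ + Q = [20 2; 2 4]
S = H·P̄·Hᵀ + R = [224]
K = P̄·Hᵀ·S⁻¹ = [-2/7; -1/16]
x' − x̄ = [-34/7, -17/16] = K·y
y = (KᵀK)⁻¹·Kᵀ·(x' − x̄) = [17]
z = y + H·x̄ = [17] + [-15] = [2]

z = [2]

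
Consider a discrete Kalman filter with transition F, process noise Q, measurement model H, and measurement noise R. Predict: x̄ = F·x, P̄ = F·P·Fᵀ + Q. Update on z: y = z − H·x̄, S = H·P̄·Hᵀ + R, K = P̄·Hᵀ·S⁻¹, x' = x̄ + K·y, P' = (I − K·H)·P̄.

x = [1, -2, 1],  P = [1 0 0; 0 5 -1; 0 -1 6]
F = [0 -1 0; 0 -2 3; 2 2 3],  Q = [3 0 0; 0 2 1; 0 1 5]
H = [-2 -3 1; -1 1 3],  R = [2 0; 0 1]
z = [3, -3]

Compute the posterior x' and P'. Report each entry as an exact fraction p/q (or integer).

x̄ = F·x = [2, 7, 1]
P̄ = F·P·Fᵀ + Q = [8 13 -7; 13 88 35; -7 35 71]
y = z − H·x̄ = [27, -11]
S = H·P̄·Hᵀ + R = [871 -253; -253 962]
K = P̄·Hᵀ·S⁻¹ = [-63692/773893 -29622/773893; -199770/773893 92265/773893; 45275/773893 217045/773893]
x' = x̄ + K·y = [153944/773893, -991454/773893, -391177/773893]
P' = (I − K·H)·P̄ = [1768288/773893 -848891/773893 862519/773893; -848891/773893 553534/773893 -436720/773893; 862519/773893 -436720/773893 505428/773893]

x' = [153944/773893, -991454/773893, -391177/773893]
P' = [1768288/773893 -848891/773893 862519/773893; -848891/773893 553534/773893 -436720/773893; 862519/773893 -436720/773893 505428/773893]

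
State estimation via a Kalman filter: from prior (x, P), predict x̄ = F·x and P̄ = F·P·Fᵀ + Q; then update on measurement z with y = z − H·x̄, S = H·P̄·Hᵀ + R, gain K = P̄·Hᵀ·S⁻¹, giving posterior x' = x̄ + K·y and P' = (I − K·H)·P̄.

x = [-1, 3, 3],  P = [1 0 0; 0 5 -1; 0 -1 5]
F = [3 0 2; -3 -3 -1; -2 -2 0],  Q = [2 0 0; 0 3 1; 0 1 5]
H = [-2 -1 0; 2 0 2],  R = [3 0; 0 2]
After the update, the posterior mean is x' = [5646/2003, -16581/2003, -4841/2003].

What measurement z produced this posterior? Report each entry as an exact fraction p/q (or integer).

z = [3, 1]

x̄ = F·x = [3, -9, -4]
P̄ = F·P·Fᵀ + Q = [31 -13 -2; -13 56 35; -2 35 29]
S = H·P̄·Hᵀ + R = [131 -160; -160 226]
K = P̄·Hᵀ·S⁻¹ = [-897/2003 -121/2003; 130/2003 482/2003; 817/2003 1057/2003]
x' − x̄ = [-363/2003, 1446/2003, 3171/2003] = K·y
y = (KᵀK)⁻¹·Kᵀ·(x' − x̄) = [0, 3]
z = y + H·x̄ = [0, 3] + [3, -2] = [3, 1]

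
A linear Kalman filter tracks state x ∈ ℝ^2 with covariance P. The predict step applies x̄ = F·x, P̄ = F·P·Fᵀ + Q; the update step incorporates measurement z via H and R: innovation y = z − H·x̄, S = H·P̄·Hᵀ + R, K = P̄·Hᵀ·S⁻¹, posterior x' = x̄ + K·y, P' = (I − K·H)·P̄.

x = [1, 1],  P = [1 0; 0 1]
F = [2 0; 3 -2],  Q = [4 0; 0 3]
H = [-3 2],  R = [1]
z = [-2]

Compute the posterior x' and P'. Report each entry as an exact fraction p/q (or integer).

x' = [106/65, 93/65]
P' = [376/65 558/65; 558/65 844/65]

x̄ = F·x = [2, 1]
P̄ = F·P·Fᵀ + Q = [8 6; 6 16]
y = z − H·x̄ = [2]
S = H·P̄·Hᵀ + R = [65]
K = P̄·Hᵀ·S⁻¹ = [-12/65; 14/65]
x' = x̄ + K·y = [106/65, 93/65]
P' = (I − K·H)·P̄ = [376/65 558/65; 558/65 844/65]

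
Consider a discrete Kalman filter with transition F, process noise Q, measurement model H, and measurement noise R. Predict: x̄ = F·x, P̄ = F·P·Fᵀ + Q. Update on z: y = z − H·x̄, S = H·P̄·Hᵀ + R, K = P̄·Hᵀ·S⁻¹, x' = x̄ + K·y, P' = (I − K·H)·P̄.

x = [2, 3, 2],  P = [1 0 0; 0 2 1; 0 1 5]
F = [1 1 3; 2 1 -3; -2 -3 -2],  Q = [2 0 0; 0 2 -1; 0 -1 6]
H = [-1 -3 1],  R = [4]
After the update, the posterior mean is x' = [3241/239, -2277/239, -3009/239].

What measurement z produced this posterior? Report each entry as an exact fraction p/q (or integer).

x̄ = F·x = [11, 1, -17]
P̄ = F·P·Fᵀ + Q = [56 -41 -49; -41 47 26; -49 26 60]
S = H·P̄·Hᵀ + R = [239]
K = P̄·Hᵀ·S⁻¹ = [18/239; -74/239; 31/239]
x' − x̄ = [612/239, -2516/239, 1054/239] = K·y
y = (KᵀK)⁻¹·Kᵀ·(x' − x̄) = [34]
z = y + H·x̄ = [34] + [-31] = [3]

z = [3]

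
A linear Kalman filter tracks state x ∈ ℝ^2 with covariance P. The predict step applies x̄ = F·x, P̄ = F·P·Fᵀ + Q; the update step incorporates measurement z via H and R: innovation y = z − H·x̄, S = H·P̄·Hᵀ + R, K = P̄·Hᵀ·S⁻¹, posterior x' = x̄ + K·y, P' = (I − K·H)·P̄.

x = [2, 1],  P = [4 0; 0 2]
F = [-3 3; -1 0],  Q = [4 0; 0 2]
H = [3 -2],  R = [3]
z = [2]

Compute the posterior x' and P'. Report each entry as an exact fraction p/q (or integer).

x̄ = F·x = [-3, -2]
P̄ = F·P·Fᵀ + Q = [58 12; 12 6]
y = z − H·x̄ = [7]
S = H·P̄·Hᵀ + R = [405]
K = P̄·Hᵀ·S⁻¹ = [10/27; 8/135]
x' = x̄ + K·y = [-11/27, -214/135]
P' = (I − K·H)·P̄ = [22/9 28/9; 28/9 206/45]

x' = [-11/27, -214/135]
P' = [22/9 28/9; 28/9 206/45]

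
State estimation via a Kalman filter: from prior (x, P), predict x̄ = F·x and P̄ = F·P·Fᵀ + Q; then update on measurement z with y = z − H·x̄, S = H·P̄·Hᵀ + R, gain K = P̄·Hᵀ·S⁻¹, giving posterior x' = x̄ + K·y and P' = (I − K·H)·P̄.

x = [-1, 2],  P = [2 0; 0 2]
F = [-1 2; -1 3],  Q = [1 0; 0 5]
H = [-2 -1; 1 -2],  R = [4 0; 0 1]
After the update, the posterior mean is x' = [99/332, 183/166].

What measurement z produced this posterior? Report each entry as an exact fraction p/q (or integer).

z = [-1, -2]

x̄ = F·x = [5, 7]
P̄ = F·P·Fᵀ + Q = [11 14; 14 25]
S = H·P̄·Hᵀ + R = [129 70; 70 56]
K = P̄·Hᵀ·S⁻¹ = [-59/166 327/2324; -16/83 -467/1162]
x' − x̄ = [-1561/332, -979/166] = K·y
y = (KᵀK)⁻¹·Kᵀ·(x' − x̄) = [16, 7]
z = y + H·x̄ = [16, 7] + [-17, -9] = [-1, -2]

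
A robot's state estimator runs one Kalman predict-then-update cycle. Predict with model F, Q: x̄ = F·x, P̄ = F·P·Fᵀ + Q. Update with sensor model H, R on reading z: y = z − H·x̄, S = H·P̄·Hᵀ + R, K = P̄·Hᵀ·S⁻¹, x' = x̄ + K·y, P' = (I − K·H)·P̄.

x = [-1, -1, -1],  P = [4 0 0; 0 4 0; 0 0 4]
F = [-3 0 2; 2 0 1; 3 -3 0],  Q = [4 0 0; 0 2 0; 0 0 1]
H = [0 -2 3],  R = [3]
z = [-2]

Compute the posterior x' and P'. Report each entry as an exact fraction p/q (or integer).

x̄ = F·x = [1, -3, 0]
P̄ = F·P·Fᵀ + Q = [56 -16 -36; -16 22 24; -36 24 73]
y = z − H·x̄ = [-8]
S = H·P̄·Hᵀ + R = [460]
K = P̄·Hᵀ·S⁻¹ = [-19/115; 7/115; 171/460]
x' = x̄ + K·y = [267/115, -401/115, -342/115]
P' = (I − K·H)·P̄ = [4996/115 -1308/115 -891/115; -1308/115 2334/115 1563/115; -891/115 1563/115 4339/460]

x' = [267/115, -401/115, -342/115]
P' = [4996/115 -1308/115 -891/115; -1308/115 2334/115 1563/115; -891/115 1563/115 4339/460]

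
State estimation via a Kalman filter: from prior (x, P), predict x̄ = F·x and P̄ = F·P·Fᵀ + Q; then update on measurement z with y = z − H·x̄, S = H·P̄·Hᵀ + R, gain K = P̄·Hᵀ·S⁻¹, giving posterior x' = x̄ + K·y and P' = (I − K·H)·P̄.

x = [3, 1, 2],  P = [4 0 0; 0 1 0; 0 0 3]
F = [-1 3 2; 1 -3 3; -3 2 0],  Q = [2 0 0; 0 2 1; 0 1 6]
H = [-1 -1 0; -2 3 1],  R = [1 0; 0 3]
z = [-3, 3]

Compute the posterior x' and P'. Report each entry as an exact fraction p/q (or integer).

x' = [-3453/8998, 63001/17996, -150465/17996]
P' = [9389/4499 -13143/8998 70721/8998; -13143/8998 32711/17996 -137943/17996; 70721/8998 -137943/17996 686639/17996]

x̄ = F·x = [4, 6, -7]
P̄ = F·P·Fᵀ + Q = [27 5 18; 5 42 -17; 18 -17 46]
y = z − H·x̄ = [7, 0]
S = H·P̄·Hᵀ + R = [80 -78; -78 301]
K = P̄·Hᵀ·S⁻¹ = [-5635/8998 -1044/4499; -6425/17996 2127/8998; -3499/17996 -1679/8998]
x' = x̄ + K·y = [-3453/8998, 63001/17996, -150465/17996]
P' = (I − K·H)·P̄ = [9389/4499 -13143/8998 70721/8998; -13143/8998 32711/17996 -137943/17996; 70721/8998 -137943/17996 686639/17996]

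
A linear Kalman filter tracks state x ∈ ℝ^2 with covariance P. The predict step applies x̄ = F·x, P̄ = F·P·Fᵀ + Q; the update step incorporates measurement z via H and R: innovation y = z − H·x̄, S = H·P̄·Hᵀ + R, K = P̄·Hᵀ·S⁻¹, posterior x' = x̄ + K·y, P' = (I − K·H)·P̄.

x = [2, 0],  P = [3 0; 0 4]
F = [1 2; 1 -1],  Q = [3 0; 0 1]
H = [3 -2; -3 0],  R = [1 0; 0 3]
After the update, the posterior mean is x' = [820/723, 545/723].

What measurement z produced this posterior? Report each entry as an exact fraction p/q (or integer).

z = [2, -3]

x̄ = F·x = [2, 2]
P̄ = F·P·Fᵀ + Q = [22 -5; -5 8]
S = H·P̄·Hᵀ + R = [291 -228; -228 201]
K = P̄·Hᵀ·S⁻¹ = [76/2169 -626/2169; -937/2169 -901/2169]
x' − x̄ = [-626/723, -901/723] = K·y
y = (KᵀK)⁻¹·Kᵀ·(x' − x̄) = [0, 3]
z = y + H·x̄ = [0, 3] + [2, -6] = [2, -3]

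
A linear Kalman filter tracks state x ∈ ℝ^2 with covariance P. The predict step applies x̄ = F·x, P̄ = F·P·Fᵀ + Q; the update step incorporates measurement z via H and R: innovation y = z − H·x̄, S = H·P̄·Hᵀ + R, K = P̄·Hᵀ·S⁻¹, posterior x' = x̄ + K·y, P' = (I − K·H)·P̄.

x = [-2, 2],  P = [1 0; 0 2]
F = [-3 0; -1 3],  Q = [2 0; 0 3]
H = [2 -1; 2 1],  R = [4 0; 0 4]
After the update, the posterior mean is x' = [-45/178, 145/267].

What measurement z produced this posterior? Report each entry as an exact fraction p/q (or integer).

x̄ = F·x = [6, 8]
P̄ = F·P·Fᵀ + Q = [11 3; 3 22]
S = H·P̄·Hᵀ + R = [58 22; 22 82]
K = P̄·Hᵀ·S⁻¹ = [21/89 43/178; -241/534 247/534]
x' − x̄ = [-1113/178, -1991/267] = K·y
y = (KᵀK)⁻¹·Kᵀ·(x' − x̄) = [-5, -21]
z = y + H·x̄ = [-5, -21] + [4, 20] = [-1, -1]

z = [-1, -1]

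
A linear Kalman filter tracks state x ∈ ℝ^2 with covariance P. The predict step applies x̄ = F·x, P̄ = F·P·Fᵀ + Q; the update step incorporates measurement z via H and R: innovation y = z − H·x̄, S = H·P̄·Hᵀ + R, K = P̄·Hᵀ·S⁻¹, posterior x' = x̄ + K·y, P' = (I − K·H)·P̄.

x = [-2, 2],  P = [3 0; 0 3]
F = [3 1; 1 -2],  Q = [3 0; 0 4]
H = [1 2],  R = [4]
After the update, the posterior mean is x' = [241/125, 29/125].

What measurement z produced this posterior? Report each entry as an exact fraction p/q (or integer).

x̄ = F·x = [-4, -6]
P̄ = F·P·Fᵀ + Q = [33 3; 3 19]
S = H·P̄·Hᵀ + R = [125]
K = P̄·Hᵀ·S⁻¹ = [39/125; 41/125]
x' − x̄ = [741/125, 779/125] = K·y
y = (KᵀK)⁻¹·Kᵀ·(x' − x̄) = [19]
z = y + H·x̄ = [19] + [-16] = [3]

z = [3]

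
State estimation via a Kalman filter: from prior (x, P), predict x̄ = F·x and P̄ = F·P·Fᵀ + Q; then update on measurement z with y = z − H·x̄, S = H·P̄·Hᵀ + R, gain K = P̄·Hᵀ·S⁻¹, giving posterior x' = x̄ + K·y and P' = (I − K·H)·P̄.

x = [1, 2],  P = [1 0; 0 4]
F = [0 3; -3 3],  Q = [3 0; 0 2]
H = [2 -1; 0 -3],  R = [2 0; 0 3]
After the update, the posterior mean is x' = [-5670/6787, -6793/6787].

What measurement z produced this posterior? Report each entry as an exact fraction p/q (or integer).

x̄ = F·x = [6, 3]
P̄ = F·P·Fᵀ + Q = [39 36; 36 47]
S = H·P̄·Hᵀ + R = [61 -75; -75 426]
K = P̄·Hᵀ·S⁻¹ = [3264/6787 -1146/6787; 25/6787 -2242/6787]
x' − x̄ = [-46392/6787, -27154/6787] = K·y
y = (KᵀK)⁻¹·Kᵀ·(x' − x̄) = [-10, 12]
z = y + H·x̄ = [-10, 12] + [9, -9] = [-1, 3]

z = [-1, 3]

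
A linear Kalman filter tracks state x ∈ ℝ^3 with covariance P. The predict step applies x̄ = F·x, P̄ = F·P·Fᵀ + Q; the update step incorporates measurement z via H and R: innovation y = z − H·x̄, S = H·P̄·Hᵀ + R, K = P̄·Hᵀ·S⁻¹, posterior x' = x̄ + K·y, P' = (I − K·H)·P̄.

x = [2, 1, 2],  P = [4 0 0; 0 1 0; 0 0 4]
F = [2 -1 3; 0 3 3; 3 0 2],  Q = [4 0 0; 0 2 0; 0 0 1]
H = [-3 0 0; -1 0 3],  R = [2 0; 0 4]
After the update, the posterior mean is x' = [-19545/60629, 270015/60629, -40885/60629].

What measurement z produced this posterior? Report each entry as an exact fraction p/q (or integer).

x̄ = F·x = [9, 9, 10]
P̄ = F·P·Fᵀ + Q = [57 33 48; 33 47 24; 48 24 53]
S = H·P̄·Hᵀ + R = [515 -261; -261 250]
K = P̄·Hᵀ·S⁻¹ = [-20043/60629 174/60629; -14571/60629 -5754/60629; -7029/60629 19581/60629]
x' − x̄ = [-565206/60629, -275646/60629, -647175/60629] = K·y
y = (KᵀK)⁻¹·Kᵀ·(x' − x̄) = [28, -23]
z = y + H·x̄ = [28, -23] + [-27, 21] = [1, -2]

z = [1, -2]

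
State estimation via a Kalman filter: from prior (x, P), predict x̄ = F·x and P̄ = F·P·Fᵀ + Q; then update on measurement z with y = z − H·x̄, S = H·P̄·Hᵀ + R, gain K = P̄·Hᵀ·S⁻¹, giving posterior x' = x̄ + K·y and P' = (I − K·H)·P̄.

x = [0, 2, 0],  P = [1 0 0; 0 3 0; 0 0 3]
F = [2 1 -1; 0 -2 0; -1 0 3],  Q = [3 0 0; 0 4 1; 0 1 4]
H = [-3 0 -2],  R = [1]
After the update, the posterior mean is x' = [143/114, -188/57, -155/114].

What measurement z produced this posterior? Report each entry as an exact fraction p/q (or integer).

x̄ = F·x = [2, -4, 0]
P̄ = F·P·Fᵀ + Q = [13 -6 -11; -6 16 1; -11 1 32]
S = H·P̄·Hᵀ + R = [114]
K = P̄·Hᵀ·S⁻¹ = [-17/114; 8/57; -31/114]
x' − x̄ = [-85/114, 40/57, -155/114] = K·y
y = (KᵀK)⁻¹·Kᵀ·(x' − x̄) = [5]
z = y + H·x̄ = [5] + [-6] = [-1]

z = [-1]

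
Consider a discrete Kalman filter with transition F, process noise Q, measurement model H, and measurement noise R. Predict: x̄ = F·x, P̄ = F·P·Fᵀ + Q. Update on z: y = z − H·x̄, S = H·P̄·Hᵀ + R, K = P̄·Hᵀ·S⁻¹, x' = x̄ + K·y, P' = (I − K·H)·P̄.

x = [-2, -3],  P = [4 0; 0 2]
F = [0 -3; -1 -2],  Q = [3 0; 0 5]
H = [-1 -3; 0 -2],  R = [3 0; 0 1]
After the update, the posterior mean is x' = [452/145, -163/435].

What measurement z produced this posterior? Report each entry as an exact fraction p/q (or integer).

z = [-2, 1]

x̄ = F·x = [9, 8]
P̄ = F·P·Fᵀ + Q = [21 12; 12 17]
S = H·P̄·Hᵀ + R = [249 126; 126 69]
K = P̄·Hᵀ·S⁻¹ = [-101/145 134/145; -7/145 -176/435]
x' − x̄ = [-853/145, -3643/435] = K·y
y = (KᵀK)⁻¹·Kᵀ·(x' − x̄) = [31, 17]
z = y + H·x̄ = [31, 17] + [-33, -16] = [-2, 1]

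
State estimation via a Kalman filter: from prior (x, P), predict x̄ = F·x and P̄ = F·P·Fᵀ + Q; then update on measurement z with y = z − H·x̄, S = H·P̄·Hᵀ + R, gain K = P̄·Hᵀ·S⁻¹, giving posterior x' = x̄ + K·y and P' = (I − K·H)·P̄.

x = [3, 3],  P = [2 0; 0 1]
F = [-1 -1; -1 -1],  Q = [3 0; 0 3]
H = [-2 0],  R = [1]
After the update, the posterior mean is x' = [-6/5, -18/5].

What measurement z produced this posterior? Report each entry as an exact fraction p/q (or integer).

x̄ = F·x = [-6, -6]
P̄ = F·P·Fᵀ + Q = [6 3; 3 6]
S = H·P̄·Hᵀ + R = [25]
K = P̄·Hᵀ·S⁻¹ = [-12/25; -6/25]
x' − x̄ = [24/5, 12/5] = K·y
y = (KᵀK)⁻¹·Kᵀ·(x' − x̄) = [-10]
z = y + H·x̄ = [-10] + [12] = [2]

z = [2]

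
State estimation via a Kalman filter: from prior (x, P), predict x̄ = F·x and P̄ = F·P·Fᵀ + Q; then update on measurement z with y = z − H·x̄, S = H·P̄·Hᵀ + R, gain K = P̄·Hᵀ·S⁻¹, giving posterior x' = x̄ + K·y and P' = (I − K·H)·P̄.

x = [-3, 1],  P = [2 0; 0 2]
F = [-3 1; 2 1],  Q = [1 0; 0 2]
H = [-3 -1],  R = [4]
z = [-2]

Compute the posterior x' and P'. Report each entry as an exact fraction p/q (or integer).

x' = [231/145, -311/145]
P' = [236/145 -496/145; -496/145 1416/145]

x̄ = F·x = [10, -5]
P̄ = F·P·Fᵀ + Q = [21 -10; -10 12]
y = z − H·x̄ = [23]
S = H·P̄·Hᵀ + R = [145]
K = P̄·Hᵀ·S⁻¹ = [-53/145; 18/145]
x' = x̄ + K·y = [231/145, -311/145]
P' = (I − K·H)·P̄ = [236/145 -496/145; -496/145 1416/145]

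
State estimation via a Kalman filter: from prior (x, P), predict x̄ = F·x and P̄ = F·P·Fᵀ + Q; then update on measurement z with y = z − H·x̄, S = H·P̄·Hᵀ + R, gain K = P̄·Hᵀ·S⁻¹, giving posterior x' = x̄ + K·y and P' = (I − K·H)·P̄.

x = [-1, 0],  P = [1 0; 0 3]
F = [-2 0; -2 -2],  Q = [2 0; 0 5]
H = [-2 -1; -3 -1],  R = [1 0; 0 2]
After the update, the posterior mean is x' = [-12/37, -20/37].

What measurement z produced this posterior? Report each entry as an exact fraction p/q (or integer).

z = [1, 2]

x̄ = F·x = [2, 2]
P̄ = F·P·Fᵀ + Q = [6 4; 4 21]
S = H·P̄·Hᵀ + R = [62 77; 77 101]
K = P̄·Hᵀ·S⁻¹ = [26/111 -44/111; -388/333 187/333]
x' − x̄ = [-86/37, -94/37] = K·y
y = (KᵀK)⁻¹·Kᵀ·(x' − x̄) = [7, 10]
z = y + H·x̄ = [7, 10] + [-6, -8] = [1, 2]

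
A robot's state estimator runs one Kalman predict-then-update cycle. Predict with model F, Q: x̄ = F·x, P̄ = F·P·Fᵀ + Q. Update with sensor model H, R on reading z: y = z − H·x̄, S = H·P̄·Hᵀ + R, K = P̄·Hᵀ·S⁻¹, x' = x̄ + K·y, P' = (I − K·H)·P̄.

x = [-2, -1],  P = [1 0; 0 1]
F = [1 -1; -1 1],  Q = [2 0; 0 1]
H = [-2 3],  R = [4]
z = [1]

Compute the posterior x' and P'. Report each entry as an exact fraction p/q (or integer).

x̄ = F·x = [-1, 1]
P̄ = F·P·Fᵀ + Q = [4 -2; -2 3]
y = z − H·x̄ = [-4]
S = H·P̄·Hᵀ + R = [71]
K = P̄·Hᵀ·S⁻¹ = [-14/71; 13/71]
x' = x̄ + K·y = [-15/71, 19/71]
P' = (I − K·H)·P̄ = [88/71 40/71; 40/71 44/71]

x' = [-15/71, 19/71]
P' = [88/71 40/71; 40/71 44/71]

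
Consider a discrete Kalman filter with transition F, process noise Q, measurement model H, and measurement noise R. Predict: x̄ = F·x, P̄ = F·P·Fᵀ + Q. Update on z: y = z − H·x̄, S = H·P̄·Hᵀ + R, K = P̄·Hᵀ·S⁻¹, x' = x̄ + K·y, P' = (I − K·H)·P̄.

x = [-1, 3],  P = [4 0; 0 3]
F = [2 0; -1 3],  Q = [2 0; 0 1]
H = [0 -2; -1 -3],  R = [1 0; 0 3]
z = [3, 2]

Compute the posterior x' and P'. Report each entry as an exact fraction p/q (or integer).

x̄ = F·x = [-2, 10]
P̄ = F·P·Fᵀ + Q = [18 -8; -8 32]
y = z − H·x̄ = [23, 30]
S = H·P̄·Hᵀ + R = [129 176; 176 261]
K = P̄·Hᵀ·S⁻¹ = [3120/2693 -2042/2693; -1216/2693 -88/2693]
x' = x̄ + K·y = [5114/2693, -3678/2693]
P' = (I − K·H)·P̄ = [10806/2693 -1560/2693; -1560/2693 608/2693]

x' = [5114/2693, -3678/2693]
P' = [10806/2693 -1560/2693; -1560/2693 608/2693]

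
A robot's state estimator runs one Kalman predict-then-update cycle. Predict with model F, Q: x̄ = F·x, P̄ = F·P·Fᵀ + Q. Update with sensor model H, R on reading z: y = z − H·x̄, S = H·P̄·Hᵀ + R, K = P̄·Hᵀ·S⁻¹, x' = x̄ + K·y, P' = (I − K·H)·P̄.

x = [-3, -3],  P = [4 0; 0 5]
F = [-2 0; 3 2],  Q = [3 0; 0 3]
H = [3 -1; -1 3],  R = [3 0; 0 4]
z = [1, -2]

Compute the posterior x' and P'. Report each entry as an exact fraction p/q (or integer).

x' = [431/7694, -5867/7694]
P' = [17123/38470 11157/38470; 11157/38470 21963/38470]

x̄ = F·x = [6, -15]
P̄ = F·P·Fᵀ + Q = [19 -24; -24 59]
y = z − H·x̄ = [-32, 49]
S = H·P̄·Hᵀ + R = [377 -474; -474 698]
K = P̄·Hᵀ·S⁻¹ = [6702/19235 4087/38470; 1918/19235 13683/38470]
x' = x̄ + K·y = [431/7694, -5867/7694]
P' = (I − K·H)·P̄ = [17123/38470 11157/38470; 11157/38470 21963/38470]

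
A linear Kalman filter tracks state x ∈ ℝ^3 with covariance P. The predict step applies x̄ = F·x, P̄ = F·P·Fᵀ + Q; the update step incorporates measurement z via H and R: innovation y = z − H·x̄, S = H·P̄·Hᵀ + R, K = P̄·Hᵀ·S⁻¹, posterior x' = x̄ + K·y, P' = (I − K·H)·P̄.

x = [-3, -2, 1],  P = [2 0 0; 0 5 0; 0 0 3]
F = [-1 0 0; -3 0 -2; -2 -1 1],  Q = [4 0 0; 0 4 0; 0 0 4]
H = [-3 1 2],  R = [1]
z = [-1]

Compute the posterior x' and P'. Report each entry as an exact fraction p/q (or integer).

x̄ = F·x = [3, 7, 9]
P̄ = F·P·Fᵀ + Q = [6 6 4; 6 34 6; 4 6 20]
y = z − H·x̄ = [-17]
S = H·P̄·Hᵀ + R = [109]
K = P̄·Hᵀ·S⁻¹ = [-4/109; 28/109; 34/109]
x' = x̄ + K·y = [395/109, 287/109, 403/109]
P' = (I − K·H)·P̄ = [638/109 766/109 572/109; 766/109 2922/109 -298/109; 572/109 -298/109 1024/109]

x' = [395/109, 287/109, 403/109]
P' = [638/109 766/109 572/109; 766/109 2922/109 -298/109; 572/109 -298/109 1024/109]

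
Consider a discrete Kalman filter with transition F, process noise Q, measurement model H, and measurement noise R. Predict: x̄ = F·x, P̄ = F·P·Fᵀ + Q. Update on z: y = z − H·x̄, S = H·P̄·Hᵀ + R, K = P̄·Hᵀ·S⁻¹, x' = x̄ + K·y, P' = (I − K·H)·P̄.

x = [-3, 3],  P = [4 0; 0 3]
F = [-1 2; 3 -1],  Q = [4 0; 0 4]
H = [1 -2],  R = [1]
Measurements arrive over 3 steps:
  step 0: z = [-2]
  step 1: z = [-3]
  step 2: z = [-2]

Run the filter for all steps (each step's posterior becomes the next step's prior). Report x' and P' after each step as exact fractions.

step 0: x̄ = F·x = [9, -12]
step 0: P̄ = F·P·Fᵀ + Q = [20 -18; -18 43]
step 0: y = z − H·x̄ = [-35]
step 0: S = H·P̄·Hᵀ + R = [265]
step 0: K = P̄·Hᵀ·S⁻¹ = [56/265; -104/265]
step 0: x' = x̄ + K·y = [85/53, 92/53]
step 0: P' = (I − K·H)·P̄ = [2164/265 1054/265; 1054/265 579/265]
step 1: x̄ = F·x = [99/53, 163/53]
step 1: P̄ = F·P·Fᵀ + Q = [1324/265 -272/265; -272/265 14791/265]
step 1: y = z − H·x̄ = [68/53]
step 1: S = H·P̄·Hᵀ + R = [61841/265]
step 1: K = P̄·Hᵀ·S⁻¹ = [1868/61841; -29854/61841]
step 1: x' = x̄ + K·y = [117911/61841, 151887/61841]
step 1: P' = (I − K·H)·P̄ = [295804/61841 146968/61841; 146968/61841 88411/61841]
step 2: x̄ = F·x = [185863/61841, 201846/61841]
step 2: P̄ = F·P·Fᵀ + Q = [308940/61841 -35458/61841; -35458/61841 2116203/61841]
step 2: y = z − H·x̄ = [94147/61841]
step 2: S = H·P̄·Hᵀ + R = [8977425/61841]
step 2: K = P̄·Hᵀ·S⁻¹ = [379856/8977425; -4267864/8977425]
step 2: x' = x̄ + K·y = [27559927/8977425, 22804462/8977425]
step 2: P' = (I − K·H)·P̄ = [42515404/8977425 21067774/8977425; 21067774/8977425 12667819/8977425]

step 0: x' = [85/53, 92/53], P' = [2164/265 1054/265; 1054/265 579/265]
step 1: x' = [117911/61841, 151887/61841], P' = [295804/61841 146968/61841; 146968/61841 88411/61841]
step 2: x' = [27559927/8977425, 22804462/8977425], P' = [42515404/8977425 21067774/8977425; 21067774/8977425 12667819/8977425]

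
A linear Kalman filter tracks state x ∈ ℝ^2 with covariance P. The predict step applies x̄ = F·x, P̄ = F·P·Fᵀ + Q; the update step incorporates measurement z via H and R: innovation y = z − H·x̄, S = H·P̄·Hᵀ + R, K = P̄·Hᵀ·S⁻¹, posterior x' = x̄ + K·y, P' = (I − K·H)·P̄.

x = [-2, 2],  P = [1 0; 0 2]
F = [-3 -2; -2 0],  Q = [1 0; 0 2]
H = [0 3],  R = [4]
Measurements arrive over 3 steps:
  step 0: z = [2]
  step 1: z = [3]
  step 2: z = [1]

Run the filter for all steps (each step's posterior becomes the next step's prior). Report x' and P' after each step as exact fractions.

step 0: x' = [-32/29, 26/29], P' = [360/29 12/29; 12/29 12/29]
step 1: x' = [-1676/6799, 6869/6799], P' = [54919/6799 4416/6799; 4416/6799 2996/6799]
step 2: x' = [-1611671/1063331, 356615/1063331], P' = [8750952/1063331 694356/1063331; 694356/1063331 466548/1063331]

step 0: x̄ = F·x = [2, 4]
step 0: P̄ = F·P·Fᵀ + Q = [18 6; 6 6]
step 0: y = z − H·x̄ = [-10]
step 0: S = H·P̄·Hᵀ + R = [58]
step 0: K = P̄·Hᵀ·S⁻¹ = [9/29; 9/29]
step 0: x' = x̄ + K·y = [-32/29, 26/29]
step 0: P' = (I − K·H)·P̄ = [360/29 12/29; 12/29 12/29]
step 1: x̄ = F·x = [44/29, 64/29]
step 1: P̄ = F·P·Fᵀ + Q = [3461/29 2208/29; 2208/29 1498/29]
step 1: y = z − H·x̄ = [-105/29]
step 1: S = H·P̄·Hᵀ + R = [13598/29]
step 1: K = P̄·Hᵀ·S⁻¹ = [3312/6799; 2247/6799]
step 1: x' = x̄ + K·y = [-1676/6799, 6869/6799]
step 1: P' = (I − K·H)·P̄ = [54919/6799 4416/6799; 4416/6799 2996/6799]
step 2: x̄ = F·x = [-670/523, 3352/6799]
step 2: P̄ = F·P·Fᵀ + Q = [43542/523 26706/523; 26706/523 233274/6799]
step 2: y = z − H·x̄ = [-3257/6799]
step 2: S = H·P̄·Hᵀ + R = [2126662/6799]
step 2: K = P̄·Hᵀ·S⁻¹ = [520767/1063331; 349911/1063331]
step 2: x' = x̄ + K·y = [-1611671/1063331, 356615/1063331]
step 2: P' = (I − K·H)·P̄ = [8750952/1063331 694356/1063331; 694356/1063331 466548/1063331]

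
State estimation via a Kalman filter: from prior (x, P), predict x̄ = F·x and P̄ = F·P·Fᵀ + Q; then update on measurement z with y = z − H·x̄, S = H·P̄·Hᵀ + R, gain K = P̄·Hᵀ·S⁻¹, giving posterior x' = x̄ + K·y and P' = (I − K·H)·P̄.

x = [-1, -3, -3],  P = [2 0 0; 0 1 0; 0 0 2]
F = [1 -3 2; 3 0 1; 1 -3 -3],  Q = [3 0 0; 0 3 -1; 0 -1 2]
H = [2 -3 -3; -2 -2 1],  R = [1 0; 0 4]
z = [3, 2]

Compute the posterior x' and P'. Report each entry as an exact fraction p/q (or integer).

x̄ = F·x = [2, -6, 17]
P̄ = F·P·Fᵀ + Q = [22 10 -1; 10 23 -1; -1 -1 31]
y = z − H·x̄ = [32, -23]
S = H·P̄·Hᵀ + R = [449 -34; -34 303]
K = P̄·Hᵀ·S⁻¹ = [2941/134891 -28607/134891; -16216/134891 -31647/134891; -26686/134891 12587/134891]
x' = x̄ + K·y = [1021855/134891, -600377/134891, 1149694/134891]
P' = (I − K·H)·P̄ = [1058150/134891 -432473/134891 1136926/134891; -432473/134891 236208/134891 -519118/134891; 1136926/134891 -519118/134891 1285964/134891]

x' = [1021855/134891, -600377/134891, 1149694/134891]
P' = [1058150/134891 -432473/134891 1136926/134891; -432473/134891 236208/134891 -519118/134891; 1136926/134891 -519118/134891 1285964/134891]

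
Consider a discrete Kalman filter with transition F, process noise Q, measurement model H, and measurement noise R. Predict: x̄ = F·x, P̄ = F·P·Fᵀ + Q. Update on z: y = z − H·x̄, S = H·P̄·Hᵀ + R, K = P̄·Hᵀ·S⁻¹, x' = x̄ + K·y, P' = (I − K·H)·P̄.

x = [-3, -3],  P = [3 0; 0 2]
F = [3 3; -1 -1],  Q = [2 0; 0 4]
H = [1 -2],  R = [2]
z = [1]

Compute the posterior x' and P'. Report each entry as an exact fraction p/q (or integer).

x' = [-223/145, -153/145]
P' = [886/145 366/145; 366/145 216/145]

x̄ = F·x = [-18, 6]
P̄ = F·P·Fᵀ + Q = [47 -15; -15 9]
y = z − H·x̄ = [31]
S = H·P̄·Hᵀ + R = [145]
K = P̄·Hᵀ·S⁻¹ = [77/145; -33/145]
x' = x̄ + K·y = [-223/145, -153/145]
P' = (I − K·H)·P̄ = [886/145 366/145; 366/145 216/145]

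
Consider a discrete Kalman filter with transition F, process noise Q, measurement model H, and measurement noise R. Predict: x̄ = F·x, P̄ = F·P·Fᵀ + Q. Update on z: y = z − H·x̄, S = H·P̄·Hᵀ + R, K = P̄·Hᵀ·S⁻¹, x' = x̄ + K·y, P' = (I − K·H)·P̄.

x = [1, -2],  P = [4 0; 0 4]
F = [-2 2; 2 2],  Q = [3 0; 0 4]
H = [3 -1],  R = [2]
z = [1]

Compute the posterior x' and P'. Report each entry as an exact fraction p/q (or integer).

x̄ = F·x = [-6, -2]
P̄ = F·P·Fᵀ + Q = [35 0; 0 36]
y = z − H·x̄ = [17]
S = H·P̄·Hᵀ + R = [353]
K = P̄·Hᵀ·S⁻¹ = [105/353; -36/353]
x' = x̄ + K·y = [-333/353, -1318/353]
P' = (I − K·H)·P̄ = [1330/353 3780/353; 3780/353 11412/353]

x' = [-333/353, -1318/353]
P' = [1330/353 3780/353; 3780/353 11412/353]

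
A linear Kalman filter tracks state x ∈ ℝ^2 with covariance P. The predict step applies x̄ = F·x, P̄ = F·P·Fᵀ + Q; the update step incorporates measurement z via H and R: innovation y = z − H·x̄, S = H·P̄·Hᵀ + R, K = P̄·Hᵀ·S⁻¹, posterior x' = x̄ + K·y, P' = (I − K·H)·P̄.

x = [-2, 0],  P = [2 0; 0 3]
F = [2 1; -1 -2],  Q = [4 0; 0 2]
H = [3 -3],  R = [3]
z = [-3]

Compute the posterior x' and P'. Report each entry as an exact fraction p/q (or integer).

x̄ = F·x = [-4, 2]
P̄ = F·P·Fᵀ + Q = [15 -10; -10 16]
y = z − H·x̄ = [15]
S = H·P̄·Hᵀ + R = [462]
K = P̄·Hᵀ·S⁻¹ = [25/154; -13/77]
x' = x̄ + K·y = [-241/154, -41/77]
P' = (I − K·H)·P̄ = [435/154 205/77; 205/77 218/77]

x' = [-241/154, -41/77]
P' = [435/154 205/77; 205/77 218/77]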